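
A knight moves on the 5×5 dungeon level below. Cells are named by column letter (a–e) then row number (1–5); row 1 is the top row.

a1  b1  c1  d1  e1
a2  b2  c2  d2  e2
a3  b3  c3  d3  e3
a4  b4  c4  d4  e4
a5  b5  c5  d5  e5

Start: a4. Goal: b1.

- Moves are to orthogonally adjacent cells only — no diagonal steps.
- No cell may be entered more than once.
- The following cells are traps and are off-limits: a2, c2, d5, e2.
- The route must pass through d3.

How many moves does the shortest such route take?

8

Any route passes through d3 somewhere between a4 and b1. Summing Manhattan distances along the two legs (a4 → d3 → b1) gives a lower bound of 4 + 4 = 8 moves.
A route of 8 moves achieves this: a4 → a3 → b3 → c3 → d3 → d2 → d1 → c1 → b1.
Since 8 matches the lower bound, it is optimal.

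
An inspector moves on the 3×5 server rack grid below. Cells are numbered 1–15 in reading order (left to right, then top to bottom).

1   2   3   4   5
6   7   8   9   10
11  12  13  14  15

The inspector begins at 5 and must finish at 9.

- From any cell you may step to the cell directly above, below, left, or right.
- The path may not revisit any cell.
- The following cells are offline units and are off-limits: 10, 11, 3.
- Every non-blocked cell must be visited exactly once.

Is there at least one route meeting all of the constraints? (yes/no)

Cell 15 has only one open neighbour but is neither the start nor the goal, so a Hamiltonian route would have to both enter and leave it through the same neighbour — impossible without revisiting.

no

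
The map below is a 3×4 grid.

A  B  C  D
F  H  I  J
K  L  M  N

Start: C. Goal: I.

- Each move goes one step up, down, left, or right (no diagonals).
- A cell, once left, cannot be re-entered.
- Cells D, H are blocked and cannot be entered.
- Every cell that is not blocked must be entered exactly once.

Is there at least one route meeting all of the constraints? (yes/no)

yes

One route that works: C → B → A → F → K → L → M → N → J → I.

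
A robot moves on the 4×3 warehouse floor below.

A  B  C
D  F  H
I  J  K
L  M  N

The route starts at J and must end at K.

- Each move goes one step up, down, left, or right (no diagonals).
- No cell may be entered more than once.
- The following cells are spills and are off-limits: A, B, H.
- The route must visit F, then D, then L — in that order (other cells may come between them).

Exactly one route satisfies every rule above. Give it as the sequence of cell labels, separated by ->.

J -> F -> D -> I -> L -> M -> N -> K

The waypoints must appear in the order F, D, L, with no cell reused.
Route from J: up to F, left to D, 2× down (reaching L), 2× right (reaching N), up to K — 7 moves in all.
Check: order respected (F at step 1, D at step 2, L at step 4).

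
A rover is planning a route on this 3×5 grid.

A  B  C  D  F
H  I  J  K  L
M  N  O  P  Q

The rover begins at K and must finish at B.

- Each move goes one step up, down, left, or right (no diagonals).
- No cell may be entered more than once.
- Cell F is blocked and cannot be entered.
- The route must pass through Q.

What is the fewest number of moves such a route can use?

7

Any route passes through Q somewhere between K and B. Summing Manhattan distances along the two legs (K → Q → B) gives a lower bound of 2 + 5 = 7 moves.
A route of 7 moves achieves this: K → L → Q → P → O → J → C → B.
Since 7 matches the lower bound, it is optimal.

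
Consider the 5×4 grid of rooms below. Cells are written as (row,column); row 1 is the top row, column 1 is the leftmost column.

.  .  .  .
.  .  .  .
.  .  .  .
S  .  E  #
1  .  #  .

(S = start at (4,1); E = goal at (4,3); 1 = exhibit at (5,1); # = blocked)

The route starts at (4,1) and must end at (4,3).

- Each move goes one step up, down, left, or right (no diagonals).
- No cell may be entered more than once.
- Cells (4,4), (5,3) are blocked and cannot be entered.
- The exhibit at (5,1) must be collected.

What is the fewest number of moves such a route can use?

4

Any route passes through (5,1) somewhere between (4,1) and (4,3). Summing Manhattan distances along the two legs ((4,1) → (5,1) → (4,3)) gives a lower bound of 1 + 3 = 4 moves.
A route of 4 moves achieves this: (4,1) → (5,1) → (5,2) → (4,2) → (4,3).
Since 4 matches the lower bound, it is optimal.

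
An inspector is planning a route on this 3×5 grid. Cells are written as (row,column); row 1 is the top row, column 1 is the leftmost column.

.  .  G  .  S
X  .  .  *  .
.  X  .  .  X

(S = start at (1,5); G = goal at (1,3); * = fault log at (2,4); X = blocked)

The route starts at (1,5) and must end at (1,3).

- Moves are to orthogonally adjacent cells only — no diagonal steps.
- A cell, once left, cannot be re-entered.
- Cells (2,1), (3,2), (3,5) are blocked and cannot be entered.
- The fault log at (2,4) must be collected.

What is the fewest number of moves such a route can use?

4

Any route passes through (2,4) somewhere between (1,5) and (1,3). Summing Manhattan distances along the two legs ((1,5) → (2,4) → (1,3)) gives a lower bound of 2 + 2 = 4 moves.
A route of 4 moves achieves this: (1,5) → (2,5) → (2,4) → (1,4) → (1,3).
Since 4 matches the lower bound, it is optimal.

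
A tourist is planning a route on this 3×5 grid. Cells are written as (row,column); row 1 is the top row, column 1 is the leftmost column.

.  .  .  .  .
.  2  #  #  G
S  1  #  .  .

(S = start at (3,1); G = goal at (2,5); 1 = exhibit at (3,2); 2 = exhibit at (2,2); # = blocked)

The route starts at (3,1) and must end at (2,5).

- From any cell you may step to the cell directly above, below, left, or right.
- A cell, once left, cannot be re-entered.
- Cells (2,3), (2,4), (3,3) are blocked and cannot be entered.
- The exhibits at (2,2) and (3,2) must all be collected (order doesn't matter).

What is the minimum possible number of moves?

Any route passes through (2,2) and (3,2) in some order between (3,1) and (2,5). Summing Manhattan distances along each leg and taking the cheapest ordering ((3,1) → (3,2) → (2,2) → (2,5)) gives a lower bound of 1 + 1 + 3 = 5 moves.
That bound ignores the blocked cells. Measuring each leg by the fewest moves that actually steer around them ((3,1)→(3,2): 1; (3,2)→(2,2): 1; (2,2)→(2,5): 5) raises the lower bound to 7.
A route of 7 moves exists: (3,1) → (3,2) → (2,2) → (1,2) → (1,3) → (1,4) → (1,5) → (2,5).
Since 7 matches that lower bound, it is optimal.

7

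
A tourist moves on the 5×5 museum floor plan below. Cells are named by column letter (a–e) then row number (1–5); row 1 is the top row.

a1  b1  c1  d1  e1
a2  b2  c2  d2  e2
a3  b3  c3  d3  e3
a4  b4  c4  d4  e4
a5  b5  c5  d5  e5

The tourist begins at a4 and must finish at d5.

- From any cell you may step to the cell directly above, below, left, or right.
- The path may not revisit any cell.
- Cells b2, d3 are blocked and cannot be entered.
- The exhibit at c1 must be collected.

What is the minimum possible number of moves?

Any route passes through c1 somewhere between a4 and d5. Summing Manhattan distances along the two legs (a4 → c1 → d5) gives a lower bound of 5 + 5 = 10 moves.
A route of 10 moves achieves this: a4 → a3 → a2 → a1 → b1 → c1 → c2 → c3 → c4 → c5 → d5.
Since 10 matches the lower bound, it is optimal.

10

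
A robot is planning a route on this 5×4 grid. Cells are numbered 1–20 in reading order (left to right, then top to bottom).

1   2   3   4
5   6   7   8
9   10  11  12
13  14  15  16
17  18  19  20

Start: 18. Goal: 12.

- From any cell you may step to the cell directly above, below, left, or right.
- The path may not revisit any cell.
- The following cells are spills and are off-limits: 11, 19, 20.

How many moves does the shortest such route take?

4

The Manhattan distance from 18 to 12 is |5−3| + |2−4| = 4, so at least 4 moves are needed.
A route of 4 moves achieves this: 18 → 14 → 15 → 16 → 12.
Since 4 matches the lower bound, it is optimal.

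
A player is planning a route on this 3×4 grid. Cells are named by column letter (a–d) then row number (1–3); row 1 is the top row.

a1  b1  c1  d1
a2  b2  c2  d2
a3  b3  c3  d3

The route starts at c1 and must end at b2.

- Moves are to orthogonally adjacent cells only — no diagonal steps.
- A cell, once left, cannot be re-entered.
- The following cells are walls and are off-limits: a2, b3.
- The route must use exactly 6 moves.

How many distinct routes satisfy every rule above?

Need simple routes of exactly 6 moves from c1 to b2 (Manhattan distance 2, so 2 moves are spent on a detour and 2 undoing it).
Enumerating: c1 d1 d2 d3 c3 c2 b2.
That gives 1 route.

1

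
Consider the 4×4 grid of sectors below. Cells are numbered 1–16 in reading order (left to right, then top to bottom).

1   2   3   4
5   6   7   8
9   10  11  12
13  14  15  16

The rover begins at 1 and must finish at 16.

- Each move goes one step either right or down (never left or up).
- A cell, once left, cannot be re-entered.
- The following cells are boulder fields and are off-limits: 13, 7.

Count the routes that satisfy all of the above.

A right/down-only route from 1 to 16 makes exactly 3 down-moves and 3 right-moves in some order.
With no other constraints that would be C(6,3) = 20 routes.
Subtract routes through each blocked cell (inclusion–exclusion for overlaps): − through 7: 9 − through 13: 1 → 10.
That gives 10 routes.

10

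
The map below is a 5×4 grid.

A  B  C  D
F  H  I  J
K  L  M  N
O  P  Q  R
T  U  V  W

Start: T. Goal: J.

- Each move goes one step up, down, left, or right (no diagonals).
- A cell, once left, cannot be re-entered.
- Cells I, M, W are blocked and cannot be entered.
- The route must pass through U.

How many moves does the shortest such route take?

Any route passes through U somewhere between T and J. Summing Manhattan distances along the two legs (T → U → J) gives a lower bound of 1 + 5 = 6 moves.
A route of 6 moves achieves this: T → U → P → Q → R → N → J.
Since 6 matches the lower bound, it is optimal.

6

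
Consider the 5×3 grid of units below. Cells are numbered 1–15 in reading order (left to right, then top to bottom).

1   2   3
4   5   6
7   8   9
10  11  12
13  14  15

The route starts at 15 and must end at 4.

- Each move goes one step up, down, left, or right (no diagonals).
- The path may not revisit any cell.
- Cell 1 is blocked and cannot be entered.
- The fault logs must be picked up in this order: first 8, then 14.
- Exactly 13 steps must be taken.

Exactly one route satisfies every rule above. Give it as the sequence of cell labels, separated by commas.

The waypoints must appear in the order 8, 14, with no cell reused.
Route from 15: 4× up (reaching 3), left to 2, 4× down (reaching 14), left to 13, 3× up (reaching 4) — 13 moves in all.
Check: order respected (8 at step 7, 14 at step 9); 13 moves as required.

15, 12, 9, 6, 3, 2, 5, 8, 11, 14, 13, 10, 7, 4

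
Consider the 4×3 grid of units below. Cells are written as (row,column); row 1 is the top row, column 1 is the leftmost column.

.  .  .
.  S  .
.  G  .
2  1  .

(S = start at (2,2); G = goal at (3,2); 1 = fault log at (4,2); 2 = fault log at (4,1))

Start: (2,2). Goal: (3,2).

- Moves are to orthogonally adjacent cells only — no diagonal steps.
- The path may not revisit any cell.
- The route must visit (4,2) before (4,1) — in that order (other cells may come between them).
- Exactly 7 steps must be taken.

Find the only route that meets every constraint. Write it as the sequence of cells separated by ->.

(2,2) -> (2,3) -> (3,3) -> (4,3) -> (4,2) -> (4,1) -> (3,1) -> (3,2)

The waypoints must appear in the order (4,2), (4,1), with no cell reused.
Route from (2,2): right 1 to (2,3), down 2 to (4,3), left 2 to (4,1), up 1 to (3,1), right 1 to (3,2) — 7 moves in all.
Check: order respected (1 at step 4, 2 at step 5); 7 moves as required.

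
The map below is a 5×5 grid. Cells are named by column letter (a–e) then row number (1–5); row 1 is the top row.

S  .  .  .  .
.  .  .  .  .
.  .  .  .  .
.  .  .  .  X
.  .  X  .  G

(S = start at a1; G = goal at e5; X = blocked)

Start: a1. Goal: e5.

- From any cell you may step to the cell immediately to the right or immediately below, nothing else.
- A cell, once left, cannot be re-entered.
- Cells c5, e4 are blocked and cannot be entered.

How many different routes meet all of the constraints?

20

A right/down-only route from a1 to e5 makes exactly 4 down-moves and 4 right-moves in some order.
With no other constraints that would be C(8,4) = 70 routes.
Subtract routes through each blocked cell (inclusion–exclusion for overlaps): − through e4: 35 − through c5: 15 → 20.
That gives 20 routes.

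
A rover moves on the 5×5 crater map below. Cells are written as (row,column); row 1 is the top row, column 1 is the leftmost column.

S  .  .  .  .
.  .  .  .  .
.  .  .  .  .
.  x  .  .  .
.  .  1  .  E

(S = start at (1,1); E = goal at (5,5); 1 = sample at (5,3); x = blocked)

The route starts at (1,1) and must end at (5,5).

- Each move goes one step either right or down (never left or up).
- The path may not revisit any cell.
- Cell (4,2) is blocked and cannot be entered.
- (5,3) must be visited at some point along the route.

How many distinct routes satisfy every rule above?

7

A right/down-only route from (1,1) to (5,5) makes exactly 4 down-moves and 4 right-moves in some order.
With no other constraints that would be C(8,4) = 70 routes.
Split at (5,3) and multiply the segment counts (each segment already excludes blocked cells): (1,1)→(5,3): 7; (5,3)→(5,5): 1; product = 7.
That gives 7 routes.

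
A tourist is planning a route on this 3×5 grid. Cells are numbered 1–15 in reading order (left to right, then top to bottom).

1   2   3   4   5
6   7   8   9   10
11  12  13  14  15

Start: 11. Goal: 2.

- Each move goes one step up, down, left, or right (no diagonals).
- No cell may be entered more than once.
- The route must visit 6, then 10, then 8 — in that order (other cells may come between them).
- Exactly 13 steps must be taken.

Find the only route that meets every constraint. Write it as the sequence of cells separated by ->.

11 -> 6 -> 7 -> 12 -> 13 -> 14 -> 15 -> 10 -> 5 -> 4 -> 9 -> 8 -> 3 -> 2

The waypoints must appear in the order 6, 10, 8, with no cell reused.
Route from 11: up to 6, right to 7, down to 12, 3× right (reaching 15), 2× up (reaching 5), left to 4, down to 9, left to 8, up to 3, left to 2 — 13 moves in all.
Check: order respected (6 at step 1, 10 at step 7, 8 at step 11); 13 moves as required.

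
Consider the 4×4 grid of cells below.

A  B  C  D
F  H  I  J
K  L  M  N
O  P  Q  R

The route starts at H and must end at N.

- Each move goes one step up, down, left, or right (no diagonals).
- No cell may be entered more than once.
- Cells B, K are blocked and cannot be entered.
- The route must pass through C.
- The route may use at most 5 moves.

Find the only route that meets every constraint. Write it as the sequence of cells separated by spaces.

H I C D J N

The 5-move cap with required stops at C leaves no slack for detours.
Route from H: right 1 to I, up 1 to C, right 1 to D, down 2 to N — 5 moves in all.
Check: all required cells visited; 5 ≤ 5 moves.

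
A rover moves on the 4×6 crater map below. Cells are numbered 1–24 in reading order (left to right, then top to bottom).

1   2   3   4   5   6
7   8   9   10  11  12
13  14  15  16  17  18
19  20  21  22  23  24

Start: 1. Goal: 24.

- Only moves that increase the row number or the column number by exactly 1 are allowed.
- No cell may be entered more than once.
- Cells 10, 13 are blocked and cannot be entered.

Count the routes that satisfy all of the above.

A right/down-only route from 1 to 24 makes exactly 3 down-moves and 5 right-moves in some order.
With no other constraints that would be C(8,3) = 56 routes.
Subtract routes through each blocked cell (inclusion–exclusion for overlaps): − through 10: 24 − through 13: 6 → 26.
That gives 26 routes.

26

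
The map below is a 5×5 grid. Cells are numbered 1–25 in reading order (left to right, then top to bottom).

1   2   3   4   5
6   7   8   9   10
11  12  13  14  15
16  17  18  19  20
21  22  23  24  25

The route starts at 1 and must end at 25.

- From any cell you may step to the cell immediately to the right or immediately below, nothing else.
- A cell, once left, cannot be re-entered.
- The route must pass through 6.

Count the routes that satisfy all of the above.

A right/down-only route from 1 to 25 makes exactly 4 down-moves and 4 right-moves in some order.
With no other constraints that would be C(8,4) = 70 routes.
Split at 6 and multiply the segment counts: 1→6: 1; 6→25: 35; product = 35.
That gives 35 routes.

35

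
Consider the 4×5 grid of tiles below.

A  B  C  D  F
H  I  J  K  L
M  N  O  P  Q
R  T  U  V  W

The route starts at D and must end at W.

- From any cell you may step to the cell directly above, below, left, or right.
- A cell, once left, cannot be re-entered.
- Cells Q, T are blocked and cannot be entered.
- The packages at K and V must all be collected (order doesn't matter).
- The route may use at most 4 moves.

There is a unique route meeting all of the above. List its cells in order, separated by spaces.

D K P V W

Any route must reach K and V and still end at W within 4 moves, so the order of the required stops is forced.
Route from D: down 3 to V, right 1 to W — 4 moves in all.
Check: all required cells visited; 4 ≤ 4 moves.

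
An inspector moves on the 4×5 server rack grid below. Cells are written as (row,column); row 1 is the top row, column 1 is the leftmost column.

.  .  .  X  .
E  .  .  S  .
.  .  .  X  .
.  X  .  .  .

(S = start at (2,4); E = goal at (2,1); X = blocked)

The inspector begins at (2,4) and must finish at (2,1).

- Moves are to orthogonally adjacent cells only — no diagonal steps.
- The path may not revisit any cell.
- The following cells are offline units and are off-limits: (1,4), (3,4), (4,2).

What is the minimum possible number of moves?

3

The Manhattan distance from (2,4) to (2,1) is |2−2| + |4−1| = 3, so at least 3 moves are needed.
A route of 3 moves achieves this: (2,4) → (2,3) → (2,2) → (2,1).
Since 3 matches the lower bound, it is optimal.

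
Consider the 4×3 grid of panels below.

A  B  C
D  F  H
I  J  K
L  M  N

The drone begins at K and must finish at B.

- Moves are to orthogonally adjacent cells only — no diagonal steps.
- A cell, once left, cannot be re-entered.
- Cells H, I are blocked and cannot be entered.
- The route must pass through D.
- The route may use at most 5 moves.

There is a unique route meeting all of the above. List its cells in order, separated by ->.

The 5-move cap with required stops at D leaves no slack for detours.
Route from K: left 1 to J, up 1 to F, left 1 to D, up 1 to A, right 1 to B — 5 moves in all.
Check: all required cells visited; 5 ≤ 5 moves.

K -> J -> F -> D -> A -> B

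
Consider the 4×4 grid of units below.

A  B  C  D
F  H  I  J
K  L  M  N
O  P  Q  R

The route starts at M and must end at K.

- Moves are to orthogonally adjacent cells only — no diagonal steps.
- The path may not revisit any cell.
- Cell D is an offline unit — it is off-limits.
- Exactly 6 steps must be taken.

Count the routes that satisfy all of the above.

Need simple routes of exactly 6 moves from M to K (Manhattan distance 2, so 2 moves are spent on a detour and 2 undoing it).
Branch systematically from the start, pruning whenever the remaining move budget drops below the Manhattan distance to K or differs from it in parity. Grouping the completions by first move — via I: 5; via Q: 1; via L: 1; via N: 4 — and summing: 5 + 1 + 1 + 4 = 11.
That gives 11 routes.

11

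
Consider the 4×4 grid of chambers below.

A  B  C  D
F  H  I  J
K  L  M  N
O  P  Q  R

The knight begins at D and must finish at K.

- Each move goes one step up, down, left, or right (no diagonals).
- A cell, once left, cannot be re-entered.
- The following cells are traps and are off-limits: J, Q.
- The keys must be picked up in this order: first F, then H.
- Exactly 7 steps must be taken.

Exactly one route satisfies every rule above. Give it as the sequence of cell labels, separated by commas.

The waypoints must appear in the order F, H, with no cell reused.
Route from D: left 3 to A, down 1 to F, right 1 to H, down 1 to L, left 1 to K — 7 moves in all.
Check: order respected (F at step 4, H at step 5); 7 moves as required.

D, C, B, A, F, H, L, K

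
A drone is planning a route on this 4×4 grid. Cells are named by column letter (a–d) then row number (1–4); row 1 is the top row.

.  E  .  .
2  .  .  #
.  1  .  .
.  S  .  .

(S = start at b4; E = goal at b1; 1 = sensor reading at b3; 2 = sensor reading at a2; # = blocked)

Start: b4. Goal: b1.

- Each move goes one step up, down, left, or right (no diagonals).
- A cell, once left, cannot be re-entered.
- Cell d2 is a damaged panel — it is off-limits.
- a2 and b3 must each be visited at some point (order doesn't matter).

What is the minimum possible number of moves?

5

Any route passes through a2 and b3 in some order between b4 and b1. Summing Manhattan distances along each leg and taking the cheapest ordering (b4 → b3 → a2 → b1) gives a lower bound of 1 + 2 + 2 = 5 moves.
A route of 5 moves achieves this: b4 → b3 → b2 → a2 → a1 → b1.
Since 5 matches the lower bound, it is optimal.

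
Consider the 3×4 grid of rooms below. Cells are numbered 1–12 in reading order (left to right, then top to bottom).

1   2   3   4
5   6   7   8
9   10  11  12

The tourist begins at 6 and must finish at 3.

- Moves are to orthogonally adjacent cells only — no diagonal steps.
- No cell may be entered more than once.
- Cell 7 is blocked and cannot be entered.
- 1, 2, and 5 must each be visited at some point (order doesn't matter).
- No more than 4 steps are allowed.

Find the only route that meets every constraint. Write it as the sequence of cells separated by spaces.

The 4-move cap with required stops at 1, 2, 5 leaves no slack for detours.
Route from 6: left 1 to 5, up 1 to 1, right 2 to 3 — 4 moves in all.
Check: all required cells visited; 4 ≤ 4 moves.

6 5 1 2 3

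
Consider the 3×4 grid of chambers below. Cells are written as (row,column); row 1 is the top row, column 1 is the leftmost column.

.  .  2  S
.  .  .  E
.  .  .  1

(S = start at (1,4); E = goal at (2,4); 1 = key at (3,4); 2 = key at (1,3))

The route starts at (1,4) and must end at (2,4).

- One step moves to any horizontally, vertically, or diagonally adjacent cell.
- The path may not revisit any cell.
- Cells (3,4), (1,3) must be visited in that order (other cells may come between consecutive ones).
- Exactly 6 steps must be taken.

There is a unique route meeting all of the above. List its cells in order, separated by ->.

(1,4) -> (2,3) -> (3,4) -> (3,3) -> (2,2) -> (1,3) -> (2,4)

The waypoints must appear in the order (3,4), (1,3), with no cell reused.
Route from (1,4): down-left to (2,3), down-right to (3,4), left to (3,3), up-left to (2,2), up-right to (1,3), down-right to (2,4) — 6 moves in all.
Check: order respected (1 at step 2, 2 at step 5); 6 moves as required.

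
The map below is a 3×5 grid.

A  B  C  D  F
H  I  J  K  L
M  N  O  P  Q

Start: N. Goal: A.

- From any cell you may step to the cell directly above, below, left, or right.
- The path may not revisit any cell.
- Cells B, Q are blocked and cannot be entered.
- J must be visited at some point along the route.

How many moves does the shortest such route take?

Any route passes through J somewhere between N and A. Summing Manhattan distances along the two legs (N → J → A) gives a lower bound of 2 + 3 = 5 moves.
A route of 5 moves achieves this: N → O → J → I → H → A.
Since 5 matches the lower bound, it is optimal.

5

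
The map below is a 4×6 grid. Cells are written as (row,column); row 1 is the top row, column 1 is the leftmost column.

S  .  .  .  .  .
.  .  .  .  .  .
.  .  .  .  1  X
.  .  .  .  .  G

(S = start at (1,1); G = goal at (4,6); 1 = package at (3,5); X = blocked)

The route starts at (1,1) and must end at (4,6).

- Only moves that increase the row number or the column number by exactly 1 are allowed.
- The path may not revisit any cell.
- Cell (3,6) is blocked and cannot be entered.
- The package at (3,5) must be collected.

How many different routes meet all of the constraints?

15

A right/down-only route from (1,1) to (4,6) makes exactly 3 down-moves and 5 right-moves in some order.
With no other constraints that would be C(8,3) = 56 routes.
Split at (3,5) and multiply the segment counts (each segment already excludes blocked cells): (1,1)→(3,5): 15; (3,5)→(4,6): 1; product = 15.
That gives 15 routes.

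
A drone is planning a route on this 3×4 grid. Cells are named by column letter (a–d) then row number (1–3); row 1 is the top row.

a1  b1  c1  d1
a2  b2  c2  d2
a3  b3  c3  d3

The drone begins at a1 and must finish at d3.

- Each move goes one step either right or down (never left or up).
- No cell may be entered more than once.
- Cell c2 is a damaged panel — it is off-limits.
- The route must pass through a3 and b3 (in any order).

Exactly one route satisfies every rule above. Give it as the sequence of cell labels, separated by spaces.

Moves only go right or down, so the column and row indices never decrease.
Route from a1: down 2 to a3, right 3 to d3 — 5 moves in all.
Check: all required cells visited.

a1 a2 a3 b3 c3 d3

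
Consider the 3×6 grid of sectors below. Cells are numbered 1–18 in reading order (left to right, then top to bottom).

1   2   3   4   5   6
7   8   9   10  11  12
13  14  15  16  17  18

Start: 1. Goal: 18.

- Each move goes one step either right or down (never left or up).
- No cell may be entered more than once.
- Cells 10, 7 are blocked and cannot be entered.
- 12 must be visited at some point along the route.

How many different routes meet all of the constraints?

2

A right/down-only route from 1 to 18 makes exactly 2 down-moves and 5 right-moves in some order.
With no other constraints that would be C(7,2) = 21 routes.
Split at 12 and multiply the segment counts (each segment already excludes blocked cells): 1→12: 2; 12→18: 1; product = 2.
That gives 2 routes.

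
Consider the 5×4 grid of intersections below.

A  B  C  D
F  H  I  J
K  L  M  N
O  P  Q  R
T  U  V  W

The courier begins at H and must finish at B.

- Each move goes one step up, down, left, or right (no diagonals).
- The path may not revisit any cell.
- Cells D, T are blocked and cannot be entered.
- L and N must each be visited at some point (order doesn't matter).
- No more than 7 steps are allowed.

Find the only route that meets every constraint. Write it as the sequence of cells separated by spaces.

H L M N J I C B

Any route must reach L and N and still end at B within 7 moves, so the order of the required stops is forced.
Route from H: down to L, 2× right (reaching N), up to J, left to I, up to C, left to B — 7 moves in all.
Check: all required cells visited; 7 ≤ 7 moves.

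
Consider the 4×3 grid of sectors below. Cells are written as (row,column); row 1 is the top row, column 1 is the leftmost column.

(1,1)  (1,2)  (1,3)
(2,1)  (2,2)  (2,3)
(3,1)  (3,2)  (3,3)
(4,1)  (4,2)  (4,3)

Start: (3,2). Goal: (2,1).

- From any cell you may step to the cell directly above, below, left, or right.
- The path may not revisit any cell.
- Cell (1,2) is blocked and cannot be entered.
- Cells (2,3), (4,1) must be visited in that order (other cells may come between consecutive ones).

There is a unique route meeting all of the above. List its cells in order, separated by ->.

The waypoints must appear in the order (2,3), (4,1), with no cell reused.
Route from (3,2): up to (2,2), right to (2,3), 2× down (reaching (4,3)), 2× left (reaching (4,1)), 2× up (reaching (2,1)) — 8 moves in all.
Check: order respected ((2,3) at step 2, (4,1) at step 6).

(3,2) -> (2,2) -> (2,3) -> (3,3) -> (4,3) -> (4,2) -> (4,1) -> (3,1) -> (2,1)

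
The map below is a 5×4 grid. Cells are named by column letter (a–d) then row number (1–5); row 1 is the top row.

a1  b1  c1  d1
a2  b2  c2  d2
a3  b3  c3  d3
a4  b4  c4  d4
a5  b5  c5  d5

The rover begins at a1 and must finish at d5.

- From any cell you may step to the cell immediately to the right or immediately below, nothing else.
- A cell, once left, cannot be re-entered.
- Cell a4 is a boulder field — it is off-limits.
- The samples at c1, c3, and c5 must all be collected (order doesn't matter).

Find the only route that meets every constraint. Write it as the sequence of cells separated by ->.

Moves only go right or down, so the column and row indices never decrease.
Route from a1: right 2 to c1, down 4 to c5, right 1 to d5 — 7 moves in all.
Check: all required cells visited.

a1 -> b1 -> c1 -> c2 -> c3 -> c4 -> c5 -> d5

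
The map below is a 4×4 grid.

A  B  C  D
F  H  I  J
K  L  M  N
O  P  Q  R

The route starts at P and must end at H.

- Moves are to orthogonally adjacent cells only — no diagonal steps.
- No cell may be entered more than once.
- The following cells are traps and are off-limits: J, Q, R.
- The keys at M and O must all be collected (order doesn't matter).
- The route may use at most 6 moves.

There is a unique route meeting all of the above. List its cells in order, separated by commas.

P, O, K, L, M, I, H

The budget equals the shortest possible length, so every move has to be on a shortest route through the required cells.
Route from P: left 1 to O, up 1 to K, right 2 to M, up 1 to I, left 1 to H — 6 moves in all.
Check: all required cells visited; 6 ≤ 6 moves.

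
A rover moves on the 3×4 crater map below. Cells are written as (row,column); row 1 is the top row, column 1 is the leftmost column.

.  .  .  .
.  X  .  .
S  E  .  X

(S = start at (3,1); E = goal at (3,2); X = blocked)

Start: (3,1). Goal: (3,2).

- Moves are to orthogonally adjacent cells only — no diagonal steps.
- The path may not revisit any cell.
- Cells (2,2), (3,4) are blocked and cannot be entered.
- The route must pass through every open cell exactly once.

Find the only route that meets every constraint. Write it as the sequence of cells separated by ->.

Need to visit all 10 open cells exactly once, starting at (3,1) and ending at (3,2).
Cell (1,1) has only two open neighbours ((2,1) and (1,2)), so the path must pass straight through it: one of those is the cell it's entered from and the other is where it exits.
Route from (3,1): up 2 to (1,1), right 3 to (1,4), down 1 to (2,4), left 1 to (2,3), down 1 to (3,3), left 1 to (3,2) — 9 moves in all.
Check: all 10 open cells covered.

(3,1) -> (2,1) -> (1,1) -> (1,2) -> (1,3) -> (1,4) -> (2,4) -> (2,3) -> (3,3) -> (3,2)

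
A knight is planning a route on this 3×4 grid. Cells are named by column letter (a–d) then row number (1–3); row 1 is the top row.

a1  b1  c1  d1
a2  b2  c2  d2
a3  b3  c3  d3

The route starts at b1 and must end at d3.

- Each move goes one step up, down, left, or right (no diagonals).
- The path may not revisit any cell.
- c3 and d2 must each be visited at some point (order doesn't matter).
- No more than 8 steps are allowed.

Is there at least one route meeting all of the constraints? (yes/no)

yes

One route that works: b1 → b2 → b3 → c3 → c2 → d2 → d3.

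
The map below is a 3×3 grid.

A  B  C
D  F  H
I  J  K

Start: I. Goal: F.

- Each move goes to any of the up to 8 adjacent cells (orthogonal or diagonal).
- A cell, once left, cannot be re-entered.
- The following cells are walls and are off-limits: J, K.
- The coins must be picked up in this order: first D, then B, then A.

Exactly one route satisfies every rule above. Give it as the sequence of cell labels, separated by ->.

The waypoints must appear in the order D, B, A, with no cell reused.
Route from I: up to D, up-right to B, left to A, down-right to F — 4 moves in all.
Check: order respected (D at step 1, B at step 2, A at step 3).

I -> D -> B -> A -> F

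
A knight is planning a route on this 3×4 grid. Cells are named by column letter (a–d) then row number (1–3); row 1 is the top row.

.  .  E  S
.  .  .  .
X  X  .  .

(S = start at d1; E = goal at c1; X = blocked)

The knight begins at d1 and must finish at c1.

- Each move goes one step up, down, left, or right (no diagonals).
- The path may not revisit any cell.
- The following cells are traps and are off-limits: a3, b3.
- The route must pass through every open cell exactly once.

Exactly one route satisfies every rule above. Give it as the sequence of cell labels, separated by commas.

d1, d2, d3, c3, c2, b2, a2, a1, b1, c1

Need to visit all 10 open cells exactly once, starting at d1 and ending at c1.
Cell c3 has only two open neighbours (c2 and d3), so the path must pass straight through it: one of those is the cell it's entered from and the other is where it exits.
Route from d1: 2× down (reaching d3), left to c3, up to c2, 2× left (reaching a2), up to a1, 2× right (reaching c1) — 9 moves in all.
Check: all 10 open cells covered.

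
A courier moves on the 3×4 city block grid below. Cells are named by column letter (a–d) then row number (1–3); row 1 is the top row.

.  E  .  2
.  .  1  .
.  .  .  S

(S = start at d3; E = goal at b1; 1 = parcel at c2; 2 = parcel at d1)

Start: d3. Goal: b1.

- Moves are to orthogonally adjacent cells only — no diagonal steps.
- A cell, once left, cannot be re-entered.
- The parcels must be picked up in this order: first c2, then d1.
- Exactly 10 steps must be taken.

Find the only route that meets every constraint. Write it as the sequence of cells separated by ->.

The waypoints must appear in the order c2, d1, with no cell reused.
Route from d3: 3× left (reaching a3), up to a2, 3× right (reaching d2), up to d1, 2× left (reaching b1) — 10 moves in all.
Check: order respected (1 at step 6, 2 at step 8); 10 moves as required.

d3 -> c3 -> b3 -> a3 -> a2 -> b2 -> c2 -> d2 -> d1 -> c1 -> b1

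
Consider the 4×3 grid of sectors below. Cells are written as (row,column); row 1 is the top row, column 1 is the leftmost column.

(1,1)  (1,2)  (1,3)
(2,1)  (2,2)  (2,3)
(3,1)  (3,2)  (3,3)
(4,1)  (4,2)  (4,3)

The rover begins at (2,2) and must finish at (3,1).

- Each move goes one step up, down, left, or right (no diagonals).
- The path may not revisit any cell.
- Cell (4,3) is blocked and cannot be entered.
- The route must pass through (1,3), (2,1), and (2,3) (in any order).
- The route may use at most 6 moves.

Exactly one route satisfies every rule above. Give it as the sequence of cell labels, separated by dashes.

(2,2) - (2,3) - (1,3) - (1,2) - (1,1) - (2,1) - (3,1)

The 6-move cap with required stops at (1,3), (2,1), (2,3) leaves no slack for detours.
Route from (2,2): right 1 to (2,3), up 1 to (1,3), left 2 to (1,1), down 2 to (3,1) — 6 moves in all.
Check: all required cells visited; 6 ≤ 6 moves.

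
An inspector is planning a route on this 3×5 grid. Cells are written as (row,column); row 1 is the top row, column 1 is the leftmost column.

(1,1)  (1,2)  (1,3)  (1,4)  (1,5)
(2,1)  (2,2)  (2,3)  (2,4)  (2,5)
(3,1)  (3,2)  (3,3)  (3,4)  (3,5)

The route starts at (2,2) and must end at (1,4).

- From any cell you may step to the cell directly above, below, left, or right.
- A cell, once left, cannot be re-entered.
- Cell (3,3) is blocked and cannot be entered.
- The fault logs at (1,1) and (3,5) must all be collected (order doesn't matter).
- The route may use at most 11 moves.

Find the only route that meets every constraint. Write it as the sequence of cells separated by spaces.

The budget equals the shortest possible length, so every move has to be on a shortest route through the required cells.
Route from (2,2): left 1 to (2,1), up 1 to (1,1), right 2 to (1,3), down 1 to (2,3), right 1 to (2,4), down 1 to (3,4), right 1 to (3,5), up 2 to (1,5), left 1 to (1,4) — 11 moves in all.
Check: all required cells visited; 11 ≤ 11 moves.

(2,2) (2,1) (1,1) (1,2) (1,3) (2,3) (2,4) (3,4) (3,5) (2,5) (1,5) (1,4)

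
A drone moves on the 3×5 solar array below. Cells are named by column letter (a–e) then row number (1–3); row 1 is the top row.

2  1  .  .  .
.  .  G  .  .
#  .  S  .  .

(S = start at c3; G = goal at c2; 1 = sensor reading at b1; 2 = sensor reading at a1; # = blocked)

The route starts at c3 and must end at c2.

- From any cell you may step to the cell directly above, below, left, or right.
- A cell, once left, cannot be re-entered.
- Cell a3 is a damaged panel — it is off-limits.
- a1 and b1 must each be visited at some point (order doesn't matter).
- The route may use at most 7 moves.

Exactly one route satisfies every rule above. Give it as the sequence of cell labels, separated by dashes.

c3 - b3 - b2 - a2 - a1 - b1 - c1 - c2

The 7-move cap with required stops at a1, b1 leaves no slack for detours.
Route from c3: left 1 to b3, up 1 to b2, left 1 to a2, up 1 to a1, right 2 to c1, down 1 to c2 — 7 moves in all.
Check: all required cells visited; 7 ≤ 7 moves.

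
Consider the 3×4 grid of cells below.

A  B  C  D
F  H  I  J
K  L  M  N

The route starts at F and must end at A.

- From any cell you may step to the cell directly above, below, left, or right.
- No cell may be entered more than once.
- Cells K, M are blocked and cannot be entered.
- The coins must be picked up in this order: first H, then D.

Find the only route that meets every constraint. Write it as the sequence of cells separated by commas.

The waypoints must appear in the order H, D, with no cell reused.
Route from F: right 3 to J, up 1 to D, left 3 to A — 7 moves in all.
Check: order respected (H at step 1, D at step 4).

F, H, I, J, D, C, B, A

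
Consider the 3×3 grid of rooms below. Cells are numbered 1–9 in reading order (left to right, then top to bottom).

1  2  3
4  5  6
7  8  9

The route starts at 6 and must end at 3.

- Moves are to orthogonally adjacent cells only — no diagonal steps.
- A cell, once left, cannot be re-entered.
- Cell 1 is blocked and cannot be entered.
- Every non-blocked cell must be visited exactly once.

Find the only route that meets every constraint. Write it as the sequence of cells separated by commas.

6, 9, 8, 7, 4, 5, 2, 3

Need to visit all 8 open cells exactly once, starting at 6 and ending at 3.
Route from 6: down 1 to 9, left 2 to 7, up 1 to 4, right 1 to 5, up 1 to 2, right 1 to 3 — 7 moves in all.
Check: all 8 open cells covered.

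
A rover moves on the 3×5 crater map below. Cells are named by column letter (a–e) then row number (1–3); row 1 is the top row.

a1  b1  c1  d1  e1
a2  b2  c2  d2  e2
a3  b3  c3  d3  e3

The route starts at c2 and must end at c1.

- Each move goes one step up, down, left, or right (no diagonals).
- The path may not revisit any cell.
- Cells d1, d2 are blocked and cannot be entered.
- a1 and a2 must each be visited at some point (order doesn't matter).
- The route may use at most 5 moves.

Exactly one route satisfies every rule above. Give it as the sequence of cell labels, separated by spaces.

c2 b2 a2 a1 b1 c1

The 5-move cap with required stops at a1, a2 leaves no slack for detours.
Route from c2: left 2 to a2, up 1 to a1, right 2 to c1 — 5 moves in all.
Check: all required cells visited; 5 ≤ 5 moves.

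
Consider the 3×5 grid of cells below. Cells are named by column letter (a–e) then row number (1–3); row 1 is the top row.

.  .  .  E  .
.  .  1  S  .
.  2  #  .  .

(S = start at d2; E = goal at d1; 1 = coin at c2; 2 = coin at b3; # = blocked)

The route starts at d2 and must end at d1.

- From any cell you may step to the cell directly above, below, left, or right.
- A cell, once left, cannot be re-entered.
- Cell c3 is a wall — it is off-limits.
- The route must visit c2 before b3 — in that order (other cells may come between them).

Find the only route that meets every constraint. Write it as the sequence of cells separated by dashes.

The waypoints must appear in the order c2, b3, with no cell reused.
Route from d2: left 2 to b2, down 1 to b3, left 1 to a3, up 2 to a1, right 3 to d1 — 9 moves in all.
Check: order respected (1 at step 1, 2 at step 3).

d2 - c2 - b2 - b3 - a3 - a2 - a1 - b1 - c1 - d1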